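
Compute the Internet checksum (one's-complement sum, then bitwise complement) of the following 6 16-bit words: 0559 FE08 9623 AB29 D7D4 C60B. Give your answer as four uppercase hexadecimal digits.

1D70

One's-complement addition (fold any carry out of bit 15 back into bit 0):
  0x0559 + 0xFE08 = 0x10361 → wrap carry → 0x0362
  0x0362 + 0x9623 = 0x09985
  0x9985 + 0xAB29 = 0x144AE → wrap carry → 0x44AF
  0x44AF + 0xD7D4 = 0x11C83 → wrap carry → 0x1C84
  0x1C84 + 0xC60B = 0x0E28F
One's-complement sum = 0xE28F.
Checksum = ~0xE28F & 0xFFFF = 0x1D70.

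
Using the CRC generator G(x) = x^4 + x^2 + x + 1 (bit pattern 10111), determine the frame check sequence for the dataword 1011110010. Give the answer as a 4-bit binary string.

Append 4 zeros: 10111100100000. Divide by 10111 (XOR where the leading bit is 1):
  pos 0: 10111 XOR 10111 = 00000
  pos 5: 10010 XOR 10111 = 00101
  pos 7: 10100 XOR 10111 = 00011
Remainder (last 4 bits) = 1100. This is the CRC / FCS.

1100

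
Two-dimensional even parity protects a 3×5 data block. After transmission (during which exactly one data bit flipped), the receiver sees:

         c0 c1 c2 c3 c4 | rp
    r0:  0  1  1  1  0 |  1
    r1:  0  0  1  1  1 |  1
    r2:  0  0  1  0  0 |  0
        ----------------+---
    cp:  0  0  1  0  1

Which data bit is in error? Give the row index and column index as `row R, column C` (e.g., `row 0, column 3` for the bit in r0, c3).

Recompute each row's even parity and compare to rp:
  r0: data parity 1, sent rp 1 → ok
  r1: data parity 1, sent rp 1 → ok
  r2: data parity 1, sent rp 0 → mismatch
Recompute each column's even parity and compare to cp:
  c0: data parity 0, sent cp 0 → ok
  c1: data parity 1, sent cp 0 → mismatch
  c2: data parity 1, sent cp 1 → ok
  c3: data parity 0, sent cp 0 → ok
  c4: data parity 1, sent cp 1 → ok
Exactly one row (r2) and one column (c1) fail → the flipped bit is at their intersection.

row 2, column 1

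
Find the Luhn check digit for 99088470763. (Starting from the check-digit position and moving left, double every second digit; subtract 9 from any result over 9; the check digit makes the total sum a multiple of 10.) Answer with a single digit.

Partial digits right→left: 3 6 7 0 7 4 8 8 0 9 9
Double every second digit counting from the check-digit position (so the 1st, 3rd, 5th, ... of the partial from the right).
  doubled (with −9 where >9): 6 5 5 7 0 9 → sum 32
  kept as-is: 6 0 4 8 9 → sum 27
Total = 32 + 27 = 59.
Check digit = (10 − (59 mod 10)) mod 10 = 1.

1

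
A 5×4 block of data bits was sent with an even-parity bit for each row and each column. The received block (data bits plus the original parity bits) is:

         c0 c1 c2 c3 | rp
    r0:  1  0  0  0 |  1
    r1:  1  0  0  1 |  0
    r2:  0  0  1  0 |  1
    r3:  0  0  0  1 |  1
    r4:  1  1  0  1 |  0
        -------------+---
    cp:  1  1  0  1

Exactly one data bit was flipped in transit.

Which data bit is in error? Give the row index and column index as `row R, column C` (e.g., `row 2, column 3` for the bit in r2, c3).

row 4, column 2

Recompute each row's even parity and compare to rp:
  r0: data parity 1, sent rp 1 → ok
  r1: data parity 0, sent rp 0 → ok
  r2: data parity 1, sent rp 1 → ok
  r3: data parity 1, sent rp 1 → ok
  r4: data parity 1, sent rp 0 → mismatch
Recompute each column's even parity and compare to cp:
  c0: data parity 1, sent cp 1 → ok
  c1: data parity 1, sent cp 1 → ok
  c2: data parity 1, sent cp 0 → mismatch
  c3: data parity 1, sent cp 1 → ok
Exactly one row (r4) and one column (c2) fail → the flipped bit is at their intersection.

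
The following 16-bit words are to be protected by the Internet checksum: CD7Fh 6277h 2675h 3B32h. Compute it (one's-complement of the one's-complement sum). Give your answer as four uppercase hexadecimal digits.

6E61

One's-complement addition (fold any carry out of bit 15 back into bit 0):
  0xCD7F + 0x6277 = 0x12FF6 → wrap carry → 0x2FF7
  0x2FF7 + 0x2675 = 0x0566C
  0x566C + 0x3B32 = 0x0919E
One's-complement sum = 0x919E.
Checksum = ~0x919E & 0xFFFF = 0x6E61.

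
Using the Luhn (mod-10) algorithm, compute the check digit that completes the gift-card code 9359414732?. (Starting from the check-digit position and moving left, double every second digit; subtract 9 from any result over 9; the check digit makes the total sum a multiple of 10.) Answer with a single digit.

Partial digits right→left: 2 3 7 4 1 4 9 5 3 9
Double every second digit counting from the check-digit position (so the 1st, 3rd, 5th, ... of the partial from the right).
  doubled (with −9 where >9): 4 5 2 9 6 → sum 26
  kept as-is: 3 4 4 5 9 → sum 25
Total = 26 + 25 = 51.
Check digit = (10 − (51 mod 10)) mod 10 = 9.

9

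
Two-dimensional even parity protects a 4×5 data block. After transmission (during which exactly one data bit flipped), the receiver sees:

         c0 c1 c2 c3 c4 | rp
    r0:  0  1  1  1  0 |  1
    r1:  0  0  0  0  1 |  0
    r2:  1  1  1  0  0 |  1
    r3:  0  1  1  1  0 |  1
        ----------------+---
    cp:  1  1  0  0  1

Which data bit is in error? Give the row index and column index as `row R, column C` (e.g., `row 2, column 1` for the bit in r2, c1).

Recompute each row's even parity and compare to rp:
  r0: data parity 1, sent rp 1 → ok
  r1: data parity 1, sent rp 0 → mismatch
  r2: data parity 1, sent rp 1 → ok
  r3: data parity 1, sent rp 1 → ok
Recompute each column's even parity and compare to cp:
  c0: data parity 1, sent cp 1 → ok
  c1: data parity 1, sent cp 1 → ok
  c2: data parity 1, sent cp 0 → mismatch
  c3: data parity 0, sent cp 0 → ok
  c4: data parity 1, sent cp 1 → ok
Exactly one row (r1) and one column (c2) fail → the flipped bit is at their intersection.

row 1, column 2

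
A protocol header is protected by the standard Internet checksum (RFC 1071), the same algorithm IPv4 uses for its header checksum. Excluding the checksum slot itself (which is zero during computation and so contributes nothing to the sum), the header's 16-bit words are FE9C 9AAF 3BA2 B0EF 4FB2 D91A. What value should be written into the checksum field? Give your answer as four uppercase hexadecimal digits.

5154

One's-complement addition (fold any carry out of bit 15 back into bit 0):
  0xFE9C + 0x9AAF = 0x1994B → wrap carry → 0x994C
  0x994C + 0x3BA2 = 0x0D4EE
  0xD4EE + 0xB0EF = 0x185DD → wrap carry → 0x85DE
  0x85DE + 0x4FB2 = 0x0D590
  0xD590 + 0xD91A = 0x1AEAA → wrap carry → 0xAEAB
One's-complement sum = 0xAEAB.
Checksum = ~0xAEAB & 0xFFFF = 0x5154.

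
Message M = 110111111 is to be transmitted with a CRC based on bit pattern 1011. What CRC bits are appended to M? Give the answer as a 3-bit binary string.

001

Append 3 zeros: 110111111000. Divide by 1011 (XOR where the leading bit is 1):
  pos 0: 1101 XOR 1011 = 0110
  pos 1: 1101 XOR 1011 = 0110
  pos 2: 1101 XOR 1011 = 0110
  pos 3: 1101 XOR 1011 = 0110
  pos 4: 1101 XOR 1011 = 0110
  pos 5: 1101 XOR 1011 = 0110
  pos 6: 1100 XOR 1011 = 0111
  pos 7: 1110 XOR 1011 = 0101
  pos 8: 1010 XOR 1011 = 0001
Remainder (last 3 bits) = 001. This is the CRC / FCS.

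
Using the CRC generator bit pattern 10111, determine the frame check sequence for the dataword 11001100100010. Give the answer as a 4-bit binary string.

0011

Append 4 zeros: 110011001000100000. Divide by 10111 (XOR where the leading bit is 1):
  pos 0: 11001 XOR 10111 = 01110
  pos 1: 11101 XOR 10111 = 01010
  pos 2: 10100 XOR 10111 = 00011
  pos 5: 11010 XOR 10111 = 01101
  pos 6: 11010 XOR 10111 = 01101
  pos 7: 11010 XOR 10111 = 01101
  pos 8: 11011 XOR 10111 = 01100
  pos 9: 11000 XOR 10111 = 01111
  pos 10: 11110 XOR 10111 = 01001
  pos 11: 10010 XOR 10111 = 00101
  pos 13: 10100 XOR 10111 = 00011
Remainder (last 4 bits) = 0011. This is the CRC / FCS.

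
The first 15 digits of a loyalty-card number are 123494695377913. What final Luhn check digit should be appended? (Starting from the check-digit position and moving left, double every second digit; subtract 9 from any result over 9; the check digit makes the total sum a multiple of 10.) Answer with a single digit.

Partial digits right→left: 3 1 9 7 7 3 5 9 6 4 9 4 3 2 1
Double every second digit counting from the check-digit position (so the 1st, 3rd, 5th, ... of the partial from the right).
  doubled (with −9 where >9): 6 9 5 1 3 9 6 2 → sum 41
  kept as-is: 1 7 3 9 4 4 2 → sum 30
Total = 41 + 30 = 71.
Check digit = (10 − (71 mod 10)) mod 10 = 9.

9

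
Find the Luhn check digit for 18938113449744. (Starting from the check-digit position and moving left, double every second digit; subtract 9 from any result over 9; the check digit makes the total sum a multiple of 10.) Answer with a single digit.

2

Partial digits right→left: 4 4 7 9 4 4 3 1 1 8 3 9 8 1
Double every second digit counting from the check-digit position (so the 1st, 3rd, 5th, ... of the partial from the right).
  doubled (with −9 where >9): 8 5 8 6 2 6 7 → sum 42
  kept as-is: 4 9 4 1 8 9 1 → sum 36
Total = 42 + 36 = 78.
Check digit = (10 − (78 mod 10)) mod 10 = 2.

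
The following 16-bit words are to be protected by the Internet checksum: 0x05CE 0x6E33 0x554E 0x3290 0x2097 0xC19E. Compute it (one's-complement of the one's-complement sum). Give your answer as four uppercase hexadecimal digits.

One's-complement addition (fold any carry out of bit 15 back into bit 0):
  0x05CE + 0x6E33 = 0x07401
  0x7401 + 0x554E = 0x0C94F
  0xC94F + 0x3290 = 0x0FBDF
  0xFBDF + 0x2097 = 0x11C76 → wrap carry → 0x1C77
  0x1C77 + 0xC19E = 0x0DE15
One's-complement sum = 0xDE15.
Checksum = ~0xDE15 & 0xFFFF = 0x21EA.

21EA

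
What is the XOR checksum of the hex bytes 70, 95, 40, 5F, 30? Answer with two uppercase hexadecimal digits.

CA

XOR the bytes together:
  start with 0x70
  0x70 ⊕ 0x95 = 0xE5
  0xE5 ⊕ 0x40 = 0xA5
  0xA5 ⊕ 0x5F = 0xFA
  0xFA ⊕ 0x30 = 0xCA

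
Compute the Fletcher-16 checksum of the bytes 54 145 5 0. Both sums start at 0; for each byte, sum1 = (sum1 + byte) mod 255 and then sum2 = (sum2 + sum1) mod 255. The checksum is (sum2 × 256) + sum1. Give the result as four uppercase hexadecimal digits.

Running sums (mod 255):
  after byte 0 (54): sum1=54, sum2=54
  after byte 1 (145): sum1=199, sum2=253
  after byte 2 (5): sum1=204, sum2=202
  after byte 3 (0): sum1=204, sum2=151
Checksum = sum2·256 + sum1 = 151·256 + 204 = 38860 = 0x97CC.

97CC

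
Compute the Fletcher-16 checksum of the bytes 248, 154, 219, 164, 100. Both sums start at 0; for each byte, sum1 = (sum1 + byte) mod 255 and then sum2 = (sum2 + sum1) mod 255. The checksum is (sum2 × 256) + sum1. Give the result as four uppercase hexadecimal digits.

Running sums (mod 255):
  after byte 0 (248): sum1=248, sum2=248
  after byte 1 (154): sum1=147, sum2=140
  after byte 2 (219): sum1=111, sum2=251
  after byte 3 (164): sum1=20, sum2=16
  after byte 4 (100): sum1=120, sum2=136
Checksum = sum2·256 + sum1 = 136·256 + 120 = 34936 = 0x8878.

8878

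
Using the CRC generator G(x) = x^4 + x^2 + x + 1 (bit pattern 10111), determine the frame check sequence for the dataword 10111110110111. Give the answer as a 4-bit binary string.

1101

Append 4 zeros: 101111101101110000. Divide by 10111 (XOR where the leading bit is 1):
  pos 0: 10111 XOR 10111 = 00000
  pos 5: 11011 XOR 10111 = 01100
  pos 6: 11000 XOR 10111 = 01111
  pos 7: 11111 XOR 10111 = 01000
  pos 8: 10001 XOR 10111 = 00110
  pos 10: 11010 XOR 10111 = 01101
  pos 11: 11010 XOR 10111 = 01101
  pos 12: 11010 XOR 10111 = 01101
  pos 13: 11010 XOR 10111 = 01101
Remainder (last 4 bits) = 1101. This is the CRC / FCS.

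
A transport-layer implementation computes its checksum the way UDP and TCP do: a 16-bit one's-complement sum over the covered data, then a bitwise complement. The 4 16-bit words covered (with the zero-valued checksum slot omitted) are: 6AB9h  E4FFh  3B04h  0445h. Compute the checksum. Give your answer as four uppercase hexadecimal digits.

One's-complement addition (fold any carry out of bit 15 back into bit 0):
  0x6AB9 + 0xE4FF = 0x14FB8 → wrap carry → 0x4FB9
  0x4FB9 + 0x3B04 = 0x08ABD
  0x8ABD + 0x0445 = 0x08F02
One's-complement sum = 0x8F02.
Checksum = ~0x8F02 & 0xFFFF = 0x70FD.

70FD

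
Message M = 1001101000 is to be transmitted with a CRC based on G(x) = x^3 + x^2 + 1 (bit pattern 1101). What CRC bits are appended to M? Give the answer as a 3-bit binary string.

Append 3 zeros: 1001101000000. Divide by 1101 (XOR where the leading bit is 1):
  pos 0: 1001 XOR 1101 = 0100
  pos 1: 1001 XOR 1101 = 0100
  pos 2: 1000 XOR 1101 = 0101
  pos 3: 1011 XOR 1101 = 0110
  pos 4: 1100 XOR 1101 = 0001
  pos 7: 1000 XOR 1101 = 0101
  pos 8: 1010 XOR 1101 = 0111
  pos 9: 1110 XOR 1101 = 0011
Remainder (last 3 bits) = 011. This is the CRC / FCS.

011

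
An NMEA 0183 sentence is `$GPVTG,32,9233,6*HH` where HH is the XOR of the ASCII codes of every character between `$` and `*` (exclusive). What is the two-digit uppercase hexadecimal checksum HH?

XOR the ASCII codes of the payload characters:
  'G' = 0x47 → acc = 0x47
  'P' = 0x50 → acc = 0x17
  'V' = 0x56 → acc = 0x41
  'T' = 0x54 → acc = 0x15
  'G' = 0x47 → acc = 0x52
  ',' = 0x2C → acc = 0x7E
  '3' = 0x33 → acc = 0x4D
  '2' = 0x32 → acc = 0x7F
  ',' = 0x2C → acc = 0x53
  '9' = 0x39 → acc = 0x6A
  '2' = 0x32 → acc = 0x58
  '3' = 0x33 → acc = 0x6B
  '3' = 0x33 → acc = 0x58
  ',' = 0x2C → acc = 0x74
  '6' = 0x36 → acc = 0x42
Checksum = 0x42.

42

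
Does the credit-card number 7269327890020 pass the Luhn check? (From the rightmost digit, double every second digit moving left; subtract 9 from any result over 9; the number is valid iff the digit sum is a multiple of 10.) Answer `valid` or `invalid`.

From the right, keep odd positions and double even positions (subtract 9 from any doubled value over 9):
  doubled (positions 2,4,...): 4 0 7 4 9 4 → sum 28
  kept (positions 1,3,...): 0 0 9 7 3 6 7 → sum 32
Total = 60.
60 mod 10 = 0, so the number is valid.

valid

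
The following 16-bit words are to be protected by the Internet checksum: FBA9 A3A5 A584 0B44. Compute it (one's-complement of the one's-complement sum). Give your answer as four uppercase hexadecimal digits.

One's-complement addition (fold any carry out of bit 15 back into bit 0):
  0xFBA9 + 0xA3A5 = 0x19F4E → wrap carry → 0x9F4F
  0x9F4F + 0xA584 = 0x144D3 → wrap carry → 0x44D4
  0x44D4 + 0x0B44 = 0x05018
One's-complement sum = 0x5018.
Checksum = ~0x5018 & 0xFFFF = 0xAFE7.

AFE7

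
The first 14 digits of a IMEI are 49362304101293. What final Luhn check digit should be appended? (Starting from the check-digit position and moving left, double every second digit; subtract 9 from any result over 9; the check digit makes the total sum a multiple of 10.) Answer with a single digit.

Partial digits right→left: 3 9 2 1 0 1 4 0 3 2 6 3 9 4
Double every second digit counting from the check-digit position (so the 1st, 3rd, 5th, ... of the partial from the right).
  doubled (with −9 where >9): 6 4 0 8 6 3 9 → sum 36
  kept as-is: 9 1 1 0 2 3 4 → sum 20
Total = 36 + 20 = 56.
Check digit = (10 − (56 mod 10)) mod 10 = 4.

4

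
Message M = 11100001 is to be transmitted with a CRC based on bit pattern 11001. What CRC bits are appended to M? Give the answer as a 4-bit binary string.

1011

Append 4 zeros: 111000010000. Divide by 11001 (XOR where the leading bit is 1):
  pos 0: 11100 XOR 11001 = 00101
  pos 2: 10100 XOR 11001 = 01101
  pos 3: 11011 XOR 11001 = 00010
  pos 6: 10000 XOR 11001 = 01001
  pos 7: 10010 XOR 11001 = 01011
Remainder (last 4 bits) = 1011. This is the CRC / FCS.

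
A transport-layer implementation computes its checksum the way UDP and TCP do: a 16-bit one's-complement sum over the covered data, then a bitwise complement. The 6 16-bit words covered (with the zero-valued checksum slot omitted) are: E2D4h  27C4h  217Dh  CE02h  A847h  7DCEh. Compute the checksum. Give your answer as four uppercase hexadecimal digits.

DFD0

One's-complement addition (fold any carry out of bit 15 back into bit 0):
  0xE2D4 + 0x27C4 = 0x10A98 → wrap carry → 0x0A99
  0x0A99 + 0x217D = 0x02C16
  0x2C16 + 0xCE02 = 0x0FA18
  0xFA18 + 0xA847 = 0x1A25F → wrap carry → 0xA260
  0xA260 + 0x7DCE = 0x1202E → wrap carry → 0x202F
One's-complement sum = 0x202F.
Checksum = ~0x202F & 0xFFFF = 0xDFD0.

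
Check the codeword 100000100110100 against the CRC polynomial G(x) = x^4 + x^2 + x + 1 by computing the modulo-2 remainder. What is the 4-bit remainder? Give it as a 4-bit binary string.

1110

Modulo-2 division of 100000100110100 by 10111:
  pos 0: 10000 XOR 10111 = 00111
  pos 2: 11101 XOR 10111 = 01010
  pos 3: 10100 XOR 10111 = 00011
  pos 6: 11011 XOR 10111 = 01100
  pos 7: 11000 XOR 10111 = 01111
  pos 8: 11111 XOR 10111 = 01000
  pos 9: 10000 XOR 10111 = 00111
Remainder = 1110 (nonzero — an error is detected).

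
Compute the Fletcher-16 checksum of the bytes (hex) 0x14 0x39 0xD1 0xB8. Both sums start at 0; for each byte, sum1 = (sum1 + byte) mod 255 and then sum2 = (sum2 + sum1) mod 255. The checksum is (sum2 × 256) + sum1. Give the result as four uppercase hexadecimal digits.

Running sums (mod 255):
  after byte 0 (0x14): sum1=20, sum2=20
  after byte 1 (0x39): sum1=77, sum2=97
  after byte 2 (0xD1): sum1=31, sum2=128
  after byte 3 (0xB8): sum1=215, sum2=88
Checksum = sum2·256 + sum1 = 88·256 + 215 = 22743 = 0x58D7.

58D7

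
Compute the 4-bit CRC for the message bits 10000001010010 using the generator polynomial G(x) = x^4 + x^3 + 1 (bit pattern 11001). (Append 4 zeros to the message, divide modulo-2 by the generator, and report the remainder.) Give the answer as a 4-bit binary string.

1011

Append 4 zeros: 100000010100100000. Divide by 11001 (XOR where the leading bit is 1):
  pos 0: 10000 XOR 11001 = 01001
  pos 1: 10010 XOR 11001 = 01011
  pos 2: 10110 XOR 11001 = 01111
  pos 3: 11111 XOR 11001 = 00110
  pos 5: 11001 XOR 11001 = 00000
  pos 12: 10000 XOR 11001 = 01001
  pos 13: 10010 XOR 11001 = 01011
Remainder (last 4 bits) = 1011. This is the CRC / FCS.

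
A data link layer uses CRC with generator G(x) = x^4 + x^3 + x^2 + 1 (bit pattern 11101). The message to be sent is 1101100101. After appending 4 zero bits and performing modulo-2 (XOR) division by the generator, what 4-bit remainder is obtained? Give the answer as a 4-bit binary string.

0110

Append 4 zeros: 11011001010000. Divide by 11101 (XOR where the leading bit is 1):
  pos 0: 11011 XOR 11101 = 00110
  pos 2: 11000 XOR 11101 = 00101
  pos 4: 10110 XOR 11101 = 01011
  pos 5: 10111 XOR 11101 = 01010
  pos 6: 10100 XOR 11101 = 01001
  pos 7: 10010 XOR 11101 = 01111
  pos 8: 11110 XOR 11101 = 00011
Remainder (last 4 bits) = 0110. This is the CRC / FCS.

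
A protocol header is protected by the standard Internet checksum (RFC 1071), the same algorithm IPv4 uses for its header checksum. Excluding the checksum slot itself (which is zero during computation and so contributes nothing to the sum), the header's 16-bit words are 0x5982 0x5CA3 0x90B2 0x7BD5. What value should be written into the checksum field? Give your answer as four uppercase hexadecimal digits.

3D52

One's-complement addition (fold any carry out of bit 15 back into bit 0):
  0x5982 + 0x5CA3 = 0x0B625
  0xB625 + 0x90B2 = 0x146D7 → wrap carry → 0x46D8
  0x46D8 + 0x7BD5 = 0x0C2AD
One's-complement sum = 0xC2AD.
Checksum = ~0xC2AD & 0xFFFF = 0x3D52.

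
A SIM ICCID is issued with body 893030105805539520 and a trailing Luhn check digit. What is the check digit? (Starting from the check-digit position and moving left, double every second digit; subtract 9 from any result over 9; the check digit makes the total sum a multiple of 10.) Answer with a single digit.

0

Partial digits right→left: 0 2 5 9 3 5 5 0 8 5 0 1 0 3 0 3 9 8
Double every second digit counting from the check-digit position (so the 1st, 3rd, 5th, ... of the partial from the right).
  doubled (with −9 where >9): 0 1 6 1 7 0 0 0 9 → sum 24
  kept as-is: 2 9 5 0 5 1 3 3 8 → sum 36
Total = 24 + 36 = 60.
Check digit = (10 − (60 mod 10)) mod 10 = 0.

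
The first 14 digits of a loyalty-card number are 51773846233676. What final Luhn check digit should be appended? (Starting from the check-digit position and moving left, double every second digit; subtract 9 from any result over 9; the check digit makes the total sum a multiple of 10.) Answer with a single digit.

Partial digits right→left: 6 7 6 3 3 2 6 4 8 3 7 7 1 5
Double every second digit counting from the check-digit position (so the 1st, 3rd, 5th, ... of the partial from the right).
  doubled (with −9 where >9): 3 3 6 3 7 5 2 → sum 29
  kept as-is: 7 3 2 4 3 7 5 → sum 31
Total = 29 + 31 = 60.
Check digit = (10 − (60 mod 10)) mod 10 = 0.

0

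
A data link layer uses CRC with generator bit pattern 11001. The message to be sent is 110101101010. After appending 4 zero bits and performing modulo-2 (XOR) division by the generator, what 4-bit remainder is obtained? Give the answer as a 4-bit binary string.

1101

Append 4 zeros: 1101011010100000. Divide by 11001 (XOR where the leading bit is 1):
  pos 0: 11010 XOR 11001 = 00011
  pos 3: 11110 XOR 11001 = 00111
  pos 5: 11110 XOR 11001 = 00111
  pos 7: 11110 XOR 11001 = 00111
  pos 9: 11100 XOR 11001 = 00101
  pos 11: 10100 XOR 11001 = 01101
Remainder (last 4 bits) = 1101. This is the CRC / FCS.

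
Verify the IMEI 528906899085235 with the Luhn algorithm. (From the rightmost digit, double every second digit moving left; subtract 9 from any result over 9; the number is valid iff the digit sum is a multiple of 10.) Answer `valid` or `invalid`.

From the right, keep odd positions and double even positions (subtract 9 from any doubled value over 9):
  doubled (positions 2,4,...): 6 1 0 9 3 9 4 → sum 32
  kept (positions 1,3,...): 5 2 8 9 8 0 8 5 → sum 45
Total = 77.
77 mod 10 = 7, so the number is invalid.

invalid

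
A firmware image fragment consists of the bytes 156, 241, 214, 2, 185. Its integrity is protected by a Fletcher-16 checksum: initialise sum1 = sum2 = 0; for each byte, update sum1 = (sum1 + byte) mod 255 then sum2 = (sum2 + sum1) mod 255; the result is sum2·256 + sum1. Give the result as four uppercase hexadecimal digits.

1921

Running sums (mod 255):
  after byte 0 (156): sum1=156, sum2=156
  after byte 1 (241): sum1=142, sum2=43
  after byte 2 (214): sum1=101, sum2=144
  after byte 3 (2): sum1=103, sum2=247
  after byte 4 (185): sum1=33, sum2=25
Checksum = sum2·256 + sum1 = 25·256 + 33 = 6433 = 0x1921.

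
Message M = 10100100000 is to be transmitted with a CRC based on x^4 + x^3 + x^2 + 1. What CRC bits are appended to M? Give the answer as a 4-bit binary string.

0010

Append 4 zeros: 101001000000000. Divide by 11101 (XOR where the leading bit is 1):
  pos 0: 10100 XOR 11101 = 01001
  pos 1: 10011 XOR 11101 = 01110
  pos 2: 11100 XOR 11101 = 00001
  pos 6: 10000 XOR 11101 = 01101
  pos 7: 11010 XOR 11101 = 00111
  pos 9: 11100 XOR 11101 = 00001
Remainder (last 4 bits) = 0010. This is the CRC / FCS.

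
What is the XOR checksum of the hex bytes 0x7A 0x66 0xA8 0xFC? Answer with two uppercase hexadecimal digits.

48

XOR the bytes together:
  start with 0x7A
  0x7A ⊕ 0x66 = 0x1C
  0x1C ⊕ 0xA8 = 0xB4
  0xB4 ⊕ 0xFC = 0x48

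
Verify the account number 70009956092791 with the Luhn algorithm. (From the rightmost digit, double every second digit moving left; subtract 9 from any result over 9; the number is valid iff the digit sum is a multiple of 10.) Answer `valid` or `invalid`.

valid

From the right, keep odd positions and double even positions (subtract 9 from any doubled value over 9):
  doubled (positions 2,4,...): 9 4 0 1 9 0 5 → sum 28
  kept (positions 1,3,...): 1 7 9 6 9 0 0 → sum 32
Total = 60.
60 mod 10 = 0, so the number is valid.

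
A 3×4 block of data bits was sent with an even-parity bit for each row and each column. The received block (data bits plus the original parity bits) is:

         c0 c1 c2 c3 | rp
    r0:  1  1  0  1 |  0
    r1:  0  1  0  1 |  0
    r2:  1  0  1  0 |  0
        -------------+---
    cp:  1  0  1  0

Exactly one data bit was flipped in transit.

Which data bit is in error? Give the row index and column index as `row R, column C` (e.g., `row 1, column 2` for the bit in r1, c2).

Recompute each row's even parity and compare to rp:
  r0: data parity 1, sent rp 0 → mismatch
  r1: data parity 0, sent rp 0 → ok
  r2: data parity 0, sent rp 0 → ok
Recompute each column's even parity and compare to cp:
  c0: data parity 0, sent cp 1 → mismatch
  c1: data parity 0, sent cp 0 → ok
  c2: data parity 1, sent cp 1 → ok
  c3: data parity 0, sent cp 0 → ok
Exactly one row (r0) and one column (c0) fail → the flipped bit is at their intersection.

row 0, column 0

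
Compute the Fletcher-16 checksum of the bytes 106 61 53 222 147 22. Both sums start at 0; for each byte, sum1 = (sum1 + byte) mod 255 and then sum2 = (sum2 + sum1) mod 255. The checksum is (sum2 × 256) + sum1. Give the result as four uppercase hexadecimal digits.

Running sums (mod 255):
  after byte 0 (106): sum1=106, sum2=106
  after byte 1 (61): sum1=167, sum2=18
  after byte 2 (53): sum1=220, sum2=238
  after byte 3 (222): sum1=187, sum2=170
  after byte 4 (147): sum1=79, sum2=249
  after byte 5 (22): sum1=101, sum2=95
Checksum = sum2·256 + sum1 = 95·256 + 101 = 24421 = 0x5F65.

5F65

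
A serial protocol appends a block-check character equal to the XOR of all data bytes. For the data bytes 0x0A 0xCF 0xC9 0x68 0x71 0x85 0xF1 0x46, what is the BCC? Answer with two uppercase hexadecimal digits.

27

XOR the bytes together:
  start with 0x0A
  0x0A ⊕ 0xCF = 0xC5
  0xC5 ⊕ 0xC9 = 0x0C
  0x0C ⊕ 0x68 = 0x64
  0x64 ⊕ 0x71 = 0x15
  0x15 ⊕ 0x85 = 0x90
  0x90 ⊕ 0xF1 = 0x61
  0x61 ⊕ 0x46 = 0x27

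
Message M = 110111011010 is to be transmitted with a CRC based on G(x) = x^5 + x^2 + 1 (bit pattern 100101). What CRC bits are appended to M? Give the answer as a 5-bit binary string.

01100

Append 5 zeros: 11011101101000000. Divide by 100101 (XOR where the leading bit is 1):
  pos 0: 110111 XOR 100101 = 010010
  pos 1: 100100 XOR 100101 = 000001
  pos 6: 111010 XOR 100101 = 011111
  pos 7: 111110 XOR 100101 = 011011
  pos 8: 110110 XOR 100101 = 010011
  pos 9: 100110 XOR 100101 = 000011
Remainder (last 5 bits) = 01100. This is the CRC / FCS.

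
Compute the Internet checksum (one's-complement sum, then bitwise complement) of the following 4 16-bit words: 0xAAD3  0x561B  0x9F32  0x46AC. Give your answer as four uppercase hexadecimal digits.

One's-complement addition (fold any carry out of bit 15 back into bit 0):
  0xAAD3 + 0x561B = 0x100EE → wrap carry → 0x00EF
  0x00EF + 0x9F32 = 0x0A021
  0xA021 + 0x46AC = 0x0E6CD
One's-complement sum = 0xE6CD.
Checksum = ~0xE6CD & 0xFFFF = 0x1932.

1932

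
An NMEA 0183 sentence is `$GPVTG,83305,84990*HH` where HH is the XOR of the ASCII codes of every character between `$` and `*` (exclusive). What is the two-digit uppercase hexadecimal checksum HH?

53

XOR the ASCII codes of the payload characters:
  'G' = 0x47 → acc = 0x47
  'P' = 0x50 → acc = 0x17
  'V' = 0x56 → acc = 0x41
  'T' = 0x54 → acc = 0x15
  'G' = 0x47 → acc = 0x52
  ',' = 0x2C → acc = 0x7E
  '8' = 0x38 → acc = 0x46
  '3' = 0x33 → acc = 0x75
  '3' = 0x33 → acc = 0x46
  '0' = 0x30 → acc = 0x76
  '5' = 0x35 → acc = 0x43
  ',' = 0x2C → acc = 0x6F
  '8' = 0x38 → acc = 0x57
  '4' = 0x34 → acc = 0x63
  '9' = 0x39 → acc = 0x5A
  '9' = 0x39 → acc = 0x63
  '0' = 0x30 → acc = 0x53
Checksum = 0x53.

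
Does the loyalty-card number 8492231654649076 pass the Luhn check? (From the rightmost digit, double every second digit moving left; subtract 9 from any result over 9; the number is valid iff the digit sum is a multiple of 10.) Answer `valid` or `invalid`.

From the right, keep odd positions and double even positions (subtract 9 from any doubled value over 9):
  doubled (positions 2,4,...): 5 9 3 1 2 4 9 7 → sum 40
  kept (positions 1,3,...): 6 0 4 4 6 3 2 4 → sum 29
Total = 69.
69 mod 10 = 9, so the number is invalid.

invalid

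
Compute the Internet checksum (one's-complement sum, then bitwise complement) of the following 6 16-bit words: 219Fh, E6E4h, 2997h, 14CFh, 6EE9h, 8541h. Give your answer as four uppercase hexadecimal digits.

C4EA

One's-complement addition (fold any carry out of bit 15 back into bit 0):
  0x219F + 0xE6E4 = 0x10883 → wrap carry → 0x0884
  0x0884 + 0x2997 = 0x0321B
  0x321B + 0x14CF = 0x046EA
  0x46EA + 0x6EE9 = 0x0B5D3
  0xB5D3 + 0x8541 = 0x13B14 → wrap carry → 0x3B15
One's-complement sum = 0x3B15.
Checksum = ~0x3B15 & 0xFFFF = 0xC4EA.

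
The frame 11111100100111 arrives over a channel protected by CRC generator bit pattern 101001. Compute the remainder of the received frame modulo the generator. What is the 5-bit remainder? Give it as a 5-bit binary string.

Modulo-2 division of 11111100100111 by 101001:
  pos 0: 111111 XOR 101001 = 010110
  pos 1: 101100 XOR 101001 = 000101
  pos 4: 101010 XOR 101001 = 000011
  pos 8: 110111 XOR 101001 = 011110
Remainder = 11110 (nonzero — an error is detected).

11110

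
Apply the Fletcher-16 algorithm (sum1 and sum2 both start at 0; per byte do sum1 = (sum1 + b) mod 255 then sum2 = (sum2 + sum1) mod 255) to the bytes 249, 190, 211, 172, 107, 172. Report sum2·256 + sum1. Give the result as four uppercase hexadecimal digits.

Running sums (mod 255):
  after byte 0 (249): sum1=249, sum2=249
  after byte 1 (190): sum1=184, sum2=178
  after byte 2 (211): sum1=140, sum2=63
  after byte 3 (172): sum1=57, sum2=120
  after byte 4 (107): sum1=164, sum2=29
  after byte 5 (172): sum1=81, sum2=110
Checksum = sum2·256 + sum1 = 110·256 + 81 = 28241 = 0x6E51.

6E51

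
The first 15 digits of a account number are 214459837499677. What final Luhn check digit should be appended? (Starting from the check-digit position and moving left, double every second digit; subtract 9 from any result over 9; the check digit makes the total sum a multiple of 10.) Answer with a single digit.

1

Partial digits right→left: 7 7 6 9 9 4 7 3 8 9 5 4 4 1 2
Double every second digit counting from the check-digit position (so the 1st, 3rd, 5th, ... of the partial from the right).
  doubled (with −9 where >9): 5 3 9 5 7 1 8 4 → sum 42
  kept as-is: 7 9 4 3 9 4 1 → sum 37
Total = 42 + 37 = 79.
Check digit = (10 − (79 mod 10)) mod 10 = 1.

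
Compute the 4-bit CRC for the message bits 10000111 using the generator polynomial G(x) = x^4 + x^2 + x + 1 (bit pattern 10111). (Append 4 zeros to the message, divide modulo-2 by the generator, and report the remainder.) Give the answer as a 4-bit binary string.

0101

Append 4 zeros: 100001110000. Divide by 10111 (XOR where the leading bit is 1):
  pos 0: 10000 XOR 10111 = 00111
  pos 2: 11111 XOR 10111 = 01000
  pos 3: 10001 XOR 10111 = 00110
  pos 5: 11000 XOR 10111 = 01111
  pos 6: 11110 XOR 10111 = 01001
  pos 7: 10010 XOR 10111 = 00101
Remainder (last 4 bits) = 0101. This is the CRC / FCS.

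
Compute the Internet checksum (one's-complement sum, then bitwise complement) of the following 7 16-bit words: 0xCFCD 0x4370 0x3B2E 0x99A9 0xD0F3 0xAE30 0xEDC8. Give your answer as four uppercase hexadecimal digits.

One's-complement addition (fold any carry out of bit 15 back into bit 0):
  0xCFCD + 0x4370 = 0x1133D → wrap carry → 0x133E
  0x133E + 0x3B2E = 0x04E6C
  0x4E6C + 0x99A9 = 0x0E815
  0xE815 + 0xD0F3 = 0x1B908 → wrap carry → 0xB909
  0xB909 + 0xAE30 = 0x16739 → wrap carry → 0x673A
  0x673A + 0xEDC8 = 0x15502 → wrap carry → 0x5503
One's-complement sum = 0x5503.
Checksum = ~0x5503 & 0xFFFF = 0xAAFC.

AAFC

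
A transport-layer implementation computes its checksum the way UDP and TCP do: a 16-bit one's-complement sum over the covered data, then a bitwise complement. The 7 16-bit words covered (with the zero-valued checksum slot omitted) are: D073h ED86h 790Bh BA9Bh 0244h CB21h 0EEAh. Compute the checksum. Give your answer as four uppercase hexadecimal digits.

320E

One's-complement addition (fold any carry out of bit 15 back into bit 0):
  0xD073 + 0xED86 = 0x1BDF9 → wrap carry → 0xBDFA
  0xBDFA + 0x790B = 0x13705 → wrap carry → 0x3706
  0x3706 + 0xBA9B = 0x0F1A1
  0xF1A1 + 0x0244 = 0x0F3E5
  0xF3E5 + 0xCB21 = 0x1BF06 → wrap carry → 0xBF07
  0xBF07 + 0x0EEA = 0x0CDF1
One's-complement sum = 0xCDF1.
Checksum = ~0xCDF1 & 0xFFFF = 0x320E.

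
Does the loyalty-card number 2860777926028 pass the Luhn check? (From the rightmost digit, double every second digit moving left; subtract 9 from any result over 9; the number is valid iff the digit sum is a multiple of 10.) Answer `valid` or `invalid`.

valid

From the right, keep odd positions and double even positions (subtract 9 from any doubled value over 9):
  doubled (positions 2,4,...): 4 3 9 5 0 7 → sum 28
  kept (positions 1,3,...): 8 0 2 7 7 6 2 → sum 32
Total = 60.
60 mod 10 = 0, so the number is valid.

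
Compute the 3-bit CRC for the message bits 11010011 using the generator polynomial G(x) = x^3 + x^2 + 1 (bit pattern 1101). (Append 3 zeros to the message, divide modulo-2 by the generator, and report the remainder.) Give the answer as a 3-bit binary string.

010

Append 3 zeros: 11010011000. Divide by 1101 (XOR where the leading bit is 1):
  pos 0: 1101 XOR 1101 = 0000
  pos 6: 1100 XOR 1101 = 0001
Remainder (last 3 bits) = 010. This is the CRC / FCS.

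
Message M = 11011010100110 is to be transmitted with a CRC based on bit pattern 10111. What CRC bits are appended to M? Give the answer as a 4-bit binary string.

0000

Append 4 zeros: 110110101001100000. Divide by 10111 (XOR where the leading bit is 1):
  pos 0: 11011 XOR 10111 = 01100
  pos 1: 11000 XOR 10111 = 01111
  pos 2: 11111 XOR 10111 = 01000
  pos 3: 10000 XOR 10111 = 00111
  pos 5: 11110 XOR 10111 = 01001
  pos 6: 10010 XOR 10111 = 00101
  pos 8: 10111 XOR 10111 = 00000
Remainder (last 4 bits) = 0000. This is the CRC / FCS.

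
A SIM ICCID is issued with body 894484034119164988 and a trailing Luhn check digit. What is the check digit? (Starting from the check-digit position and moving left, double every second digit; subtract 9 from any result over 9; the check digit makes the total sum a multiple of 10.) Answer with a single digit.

Partial digits right→left: 8 8 9 4 6 1 9 1 1 4 3 0 4 8 4 4 9 8
Double every second digit counting from the check-digit position (so the 1st, 3rd, 5th, ... of the partial from the right).
  doubled (with −9 where >9): 7 9 3 9 2 6 8 8 9 → sum 61
  kept as-is: 8 4 1 1 4 0 8 4 8 → sum 38
Total = 61 + 38 = 99.
Check digit = (10 − (99 mod 10)) mod 10 = 1.

1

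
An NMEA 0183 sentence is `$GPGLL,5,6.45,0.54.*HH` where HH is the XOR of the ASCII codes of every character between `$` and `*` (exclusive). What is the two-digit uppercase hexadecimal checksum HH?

XOR the ASCII codes of the payload characters:
  'G' = 0x47 → acc = 0x47
  'P' = 0x50 → acc = 0x17
  'G' = 0x47 → acc = 0x50
  'L' = 0x4C → acc = 0x1C
  'L' = 0x4C → acc = 0x50
  ',' = 0x2C → acc = 0x7C
  '5' = 0x35 → acc = 0x49
  ',' = 0x2C → acc = 0x65
  '6' = 0x36 → acc = 0x53
  '.' = 0x2E → acc = 0x7D
  '4' = 0x34 → acc = 0x49
  '5' = 0x35 → acc = 0x7C
  ',' = 0x2C → acc = 0x50
  '0' = 0x30 → acc = 0x60
  '.' = 0x2E → acc = 0x4E
  '5' = 0x35 → acc = 0x7B
  '4' = 0x34 → acc = 0x4F
  '.' = 0x2E → acc = 0x61
Checksum = 0x61.

61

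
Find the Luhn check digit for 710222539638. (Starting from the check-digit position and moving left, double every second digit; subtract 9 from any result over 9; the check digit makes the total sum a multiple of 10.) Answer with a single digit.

Partial digits right→left: 8 3 6 9 3 5 2 2 2 0 1 7
Double every second digit counting from the check-digit position (so the 1st, 3rd, 5th, ... of the partial from the right).
  doubled (with −9 where >9): 7 3 6 4 4 2 → sum 26
  kept as-is: 3 9 5 2 0 7 → sum 26
Total = 26 + 26 = 52.
Check digit = (10 − (52 mod 10)) mod 10 = 8.

8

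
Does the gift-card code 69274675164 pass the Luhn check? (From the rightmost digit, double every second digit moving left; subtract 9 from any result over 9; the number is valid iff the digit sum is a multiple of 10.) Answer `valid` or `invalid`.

From the right, keep odd positions and double even positions (subtract 9 from any doubled value over 9):
  doubled (positions 2,4,...): 3 1 3 5 9 → sum 21
  kept (positions 1,3,...): 4 1 7 4 2 6 → sum 24
Total = 45.
45 mod 10 = 5, so the number is invalid.

invalid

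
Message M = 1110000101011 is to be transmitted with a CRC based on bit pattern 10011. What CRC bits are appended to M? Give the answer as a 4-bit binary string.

Append 4 zeros: 11100001010110000. Divide by 10011 (XOR where the leading bit is 1):
  pos 0: 11100 XOR 10011 = 01111
  pos 1: 11110 XOR 10011 = 01101
  pos 2: 11010 XOR 10011 = 01001
  pos 3: 10011 XOR 10011 = 00000
  pos 9: 10110 XOR 10011 = 00101
  pos 11: 10100 XOR 10011 = 00111
Remainder (last 4 bits) = 1110. This is the CRC / FCS.

1110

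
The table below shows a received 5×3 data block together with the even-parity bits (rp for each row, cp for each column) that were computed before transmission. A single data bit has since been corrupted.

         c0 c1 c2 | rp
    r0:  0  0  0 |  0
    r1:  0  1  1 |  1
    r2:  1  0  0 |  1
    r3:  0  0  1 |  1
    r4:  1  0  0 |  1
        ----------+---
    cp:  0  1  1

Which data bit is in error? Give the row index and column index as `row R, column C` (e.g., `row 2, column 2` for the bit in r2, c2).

row 1, column 2

Recompute each row's even parity and compare to rp:
  r0: data parity 0, sent rp 0 → ok
  r1: data parity 0, sent rp 1 → mismatch
  r2: data parity 1, sent rp 1 → ok
  r3: data parity 1, sent rp 1 → ok
  r4: data parity 1, sent rp 1 → ok
Recompute each column's even parity and compare to cp:
  c0: data parity 0, sent cp 0 → ok
  c1: data parity 1, sent cp 1 → ok
  c2: data parity 0, sent cp 1 → mismatch
Exactly one row (r1) and one column (c2) fail → the flipped bit is at their intersection.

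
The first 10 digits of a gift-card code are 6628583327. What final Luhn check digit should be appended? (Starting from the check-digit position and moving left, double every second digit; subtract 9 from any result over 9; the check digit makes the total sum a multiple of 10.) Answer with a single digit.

Partial digits right→left: 7 2 3 3 8 5 8 2 6 6
Double every second digit counting from the check-digit position (so the 1st, 3rd, 5th, ... of the partial from the right).
  doubled (with −9 where >9): 5 6 7 7 3 → sum 28
  kept as-is: 2 3 5 2 6 → sum 18
Total = 28 + 18 = 46.
Check digit = (10 − (46 mod 10)) mod 10 = 4.

4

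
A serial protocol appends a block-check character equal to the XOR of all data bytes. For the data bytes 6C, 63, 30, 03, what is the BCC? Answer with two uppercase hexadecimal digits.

3C

XOR the bytes together:
  start with 0x6C
  0x6C ⊕ 0x63 = 0x0F
  0x0F ⊕ 0x30 = 0x3F
  0x3F ⊕ 0x03 = 0x3C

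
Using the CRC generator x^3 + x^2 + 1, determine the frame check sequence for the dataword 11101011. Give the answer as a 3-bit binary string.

111

Append 3 zeros: 11101011000. Divide by 1101 (XOR where the leading bit is 1):
  pos 0: 1110 XOR 1101 = 0011
  pos 2: 1110 XOR 1101 = 0011
  pos 4: 1111 XOR 1101 = 0010
  pos 6: 1000 XOR 1101 = 0101
  pos 7: 1010 XOR 1101 = 0111
Remainder (last 3 bits) = 111. This is the CRC / FCS.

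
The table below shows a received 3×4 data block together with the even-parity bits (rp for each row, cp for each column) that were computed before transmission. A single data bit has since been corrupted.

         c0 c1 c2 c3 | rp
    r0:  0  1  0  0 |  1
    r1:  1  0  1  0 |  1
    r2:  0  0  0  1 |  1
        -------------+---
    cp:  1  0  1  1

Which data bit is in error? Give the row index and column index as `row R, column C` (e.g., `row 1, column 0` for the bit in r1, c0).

Recompute each row's even parity and compare to rp:
  r0: data parity 1, sent rp 1 → ok
  r1: data parity 0, sent rp 1 → mismatch
  r2: data parity 1, sent rp 1 → ok
Recompute each column's even parity and compare to cp:
  c0: data parity 1, sent cp 1 → ok
  c1: data parity 1, sent cp 0 → mismatch
  c2: data parity 1, sent cp 1 → ok
  c3: data parity 1, sent cp 1 → ok
Exactly one row (r1) and one column (c1) fail → the flipped bit is at their intersection.

row 1, column 1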